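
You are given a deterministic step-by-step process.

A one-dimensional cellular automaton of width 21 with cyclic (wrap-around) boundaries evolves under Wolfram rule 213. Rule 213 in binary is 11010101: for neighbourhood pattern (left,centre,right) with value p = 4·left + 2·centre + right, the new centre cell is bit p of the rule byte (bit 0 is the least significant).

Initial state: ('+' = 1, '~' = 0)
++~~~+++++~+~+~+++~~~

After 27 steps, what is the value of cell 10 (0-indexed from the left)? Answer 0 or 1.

[0] ++~~~+++++~+~+~+++~~~
[1] ~+++~~++++~+~+~~++++~
[2] ~~+++~~+++~+~++~~++++
[3] +~~+++~~++~+~~++~~+++
[4] ++~~+++~~+~++~~++~~++
[5] +++~~+++~+~~++~~++~~+
[6] ++++~~++~++~~++~~++~~
[7] ~++++~~+~~++~~++~~++~
[8] ~~++++~++~~++~~++~~++
[9] +~~+++~~++~~++~~++~~+
[10] ++~~+++~~++~~++~~++~~
[11] ~++~~+++~~++~~++~~++~
[12] ~~++~~+++~~++~~++~~++
[13] +~~++~~+++~~++~~++~~+
[14] ++~~++~~+++~~++~~++~~
[15] ~++~~++~~+++~~++~~++~
[16] ~~++~~++~~+++~~++~~++
[17] +~~++~~++~~+++~~++~~+
[18] ++~~++~~++~~+++~~++~~
[19] ~++~~++~~++~~+++~~++~
[20] ~~++~~++~~++~~+++~~++
[21] +~~++~~++~~++~~+++~~+
[22] ++~~++~~++~~++~~+++~~
[23] ~++~~++~~++~~++~~+++~
[24] ~~++~~++~~++~~++~~+++
[25] +~~++~~++~~++~~++~~++
[26] ++~~++~~++~~++~~++~~+
[27] +++~~++~~++~~++~~++~~

1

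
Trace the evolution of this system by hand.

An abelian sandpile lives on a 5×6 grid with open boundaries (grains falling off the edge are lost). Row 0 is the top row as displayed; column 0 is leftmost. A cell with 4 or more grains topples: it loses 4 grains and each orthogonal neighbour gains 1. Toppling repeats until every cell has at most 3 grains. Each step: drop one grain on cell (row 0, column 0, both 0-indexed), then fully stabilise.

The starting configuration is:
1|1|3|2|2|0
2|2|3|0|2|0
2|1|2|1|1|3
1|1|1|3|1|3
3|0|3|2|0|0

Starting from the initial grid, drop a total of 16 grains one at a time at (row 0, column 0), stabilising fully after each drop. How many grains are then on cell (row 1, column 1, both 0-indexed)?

1

t=0: 1|1|3|2|2|0
2|2|3|0|2|0
2|1|2|1|1|3
1|1|1|3|1|3
3|0|3|2|0|0
t=1: 2|1|3|2|2|0
2|2|3|0|2|0
2|1|2|1|1|3
1|1|1|3|1|3
3|0|3|2|0|0
t=2: 3|1|3|2|2|0
2|2|3|0|2|0
2|1|2|1|1|3
1|1|1|3|1|3
3|0|3|2|0|0
t=3: 0|2|3|2|2|0
3|2|3|0|2|0
2|1|2|1|1|3
1|1|1|3|1|3
3|0|3|2|0|0
t=4: 1|2|3|2|2|0
3|2|3|0|2|0
2|1|2|1|1|3
1|1|1|3|1|3
3|0|3|2|0|0
t=5: 2|2|3|2|2|0
3|2|3|0|2|0
2|1|2|1|1|3
1|1|1|3|1|3
3|0|3|2|0|0
t=6: 3|2|3|2|2|0
3|2|3|0|2|0
2|1|2|1|1|3
1|1|1|3|1|3
3|0|3|2|0|0
t=7: 1|3|3|2|2|0
0|3|3|0|2|0
3|1|2|1|1|3
1|1|1|3|1|3
3|0|3|2|0|0
t=8: 2|3|3|2|2|0
0|3|3|0|2|0
3|1|2|1|1|3
1|1|1|3|1|3
3|0|3|2|0|0
t=9: 3|3|3|2|2|0
0|3|3|0|2|0
3|1|2|1|1|3
1|1|1|3|1|3
3|0|3|2|0|0
t=10: 1|2|1|3|2|0
2|1|1|1|2|0
3|2|3|1|1|3
1|1|1|3|1|3
3|0|3|2|0|0
t=11: 2|2|1|3|2|0
2|1|1|1|2|0
3|2|3|1|1|3
1|1|1|3|1|3
3|0|3|2|0|0
t=12: 3|2|1|3|2|0
2|1|1|1|2|0
3|2|3|1|1|3
1|1|1|3|1|3
3|0|3|2|0|0
t=13: 0|3|1|3|2|0
3|1|1|1|2|0
3|2|3|1|1|3
1|1|1|3|1|3
3|0|3|2|0|0
t=14: 1|3|1|3|2|0
3|1|1|1|2|0
3|2|3|1|1|3
1|1|1|3|1|3
3|0|3|2|0|0
t=15: 2|3|1|3|2|0
3|1|1|1|2|0
3|2|3|1|1|3
1|1|1|3|1|3
3|0|3|2|0|0
t=16: 3|3|1|3|2|0
3|1|1|1|2|0
3|2|3|1|1|3
1|1|1|3|1|3
3|0|3|2|0|0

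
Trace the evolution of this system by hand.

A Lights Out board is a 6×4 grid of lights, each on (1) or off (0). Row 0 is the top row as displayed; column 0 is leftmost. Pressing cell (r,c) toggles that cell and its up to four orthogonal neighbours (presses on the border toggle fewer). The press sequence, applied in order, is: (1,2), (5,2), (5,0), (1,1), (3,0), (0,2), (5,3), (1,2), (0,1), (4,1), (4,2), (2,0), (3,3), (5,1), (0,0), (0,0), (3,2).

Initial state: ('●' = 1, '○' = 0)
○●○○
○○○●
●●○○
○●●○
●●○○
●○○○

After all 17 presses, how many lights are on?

[0] ○●○○
○○○●
●●○○
○●●○
●●○○
●○○○
[1] ○●●○
○●●○
●●●○
○●●○
●●○○
●○○○
[2] ○●●○
○●●○
●●●○
○●●○
●●●○
●●●●
[3] ○●●○
○●●○
●●●○
○●●○
○●●○
○○●●
[4] ○○●○
●○○○
●○●○
○●●○
○●●○
○○●●
[5] ○○●○
●○○○
○○●○
●○●○
●●●○
○○●●
[6] ○●○●
●○●○
○○●○
●○●○
●●●○
○○●●
[7] ○●○●
●○●○
○○●○
●○●○
●●●●
○○○○
[8] ○●●●
●●○●
○○○○
●○●○
●●●●
○○○○
[9] ●○○●
●○○●
○○○○
●○●○
●●●●
○○○○
[10] ●○○●
●○○●
○○○○
●●●○
○○○●
○●○○
[11] ●○○●
●○○●
○○○○
●●○○
○●●○
○●●○
[12] ●○○●
○○○●
●●○○
○●○○
○●●○
○●●○
[13] ●○○●
○○○●
●●○●
○●●●
○●●●
○●●○
[14] ●○○●
○○○●
●●○●
○●●●
○○●●
●○○○
[15] ○●○●
●○○●
●●○●
○●●●
○○●●
●○○○
[16] ●○○●
○○○●
●●○●
○●●●
○○●●
●○○○
[17] ●○○●
○○○●
●●●●
○○○○
○○○●
●○○○

9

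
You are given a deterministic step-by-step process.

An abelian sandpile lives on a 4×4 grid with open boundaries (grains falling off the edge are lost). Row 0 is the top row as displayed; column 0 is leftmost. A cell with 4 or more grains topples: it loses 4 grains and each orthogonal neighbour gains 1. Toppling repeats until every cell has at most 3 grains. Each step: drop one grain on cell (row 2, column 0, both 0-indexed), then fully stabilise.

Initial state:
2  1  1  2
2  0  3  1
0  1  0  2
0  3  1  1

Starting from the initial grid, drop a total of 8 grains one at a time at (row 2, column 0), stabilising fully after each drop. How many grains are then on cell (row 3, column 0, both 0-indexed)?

2

0) 2  1  1  2
2  0  3  1
0  1  0  2
0  3  1  1
1) 2  1  1  2
2  0  3  1
1  1  0  2
0  3  1  1
2) 2  1  1  2
2  0  3  1
2  1  0  2
0  3  1  1
3) 2  1  1  2
2  0  3  1
3  1  0  2
0  3  1  1
4) 2  1  1  2
3  0  3  1
0  2  0  2
1  3  1  1
5) 2  1  1  2
3  0  3  1
1  2  0  2
1  3  1  1
6) 2  1  1  2
3  0  3  1
2  2  0  2
1  3  1  1
7) 2  1  1  2
3  0  3  1
3  2  0  2
1  3  1  1
8) 3  1  1  2
0  1  3  1
1  3  0  2
2  3  1  1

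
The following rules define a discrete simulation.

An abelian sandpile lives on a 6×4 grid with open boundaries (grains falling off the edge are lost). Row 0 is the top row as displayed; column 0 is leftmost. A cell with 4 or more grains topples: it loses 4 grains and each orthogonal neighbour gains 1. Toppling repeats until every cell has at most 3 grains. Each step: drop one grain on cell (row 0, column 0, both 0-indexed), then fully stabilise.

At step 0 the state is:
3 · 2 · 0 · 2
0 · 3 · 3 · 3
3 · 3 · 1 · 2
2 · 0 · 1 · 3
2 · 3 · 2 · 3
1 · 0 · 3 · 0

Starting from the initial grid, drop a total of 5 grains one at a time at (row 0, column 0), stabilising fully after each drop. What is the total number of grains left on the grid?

gen 0: 3 · 2 · 0 · 2
0 · 3 · 3 · 3
3 · 3 · 1 · 2
2 · 0 · 1 · 3
2 · 3 · 2 · 3
1 · 0 · 3 · 0
gen 1: 0 · 3 · 0 · 2
1 · 3 · 3 · 3
3 · 3 · 1 · 2
2 · 0 · 1 · 3
2 · 3 · 2 · 3
1 · 0 · 3 · 0
gen 2: 1 · 3 · 0 · 2
1 · 3 · 3 · 3
3 · 3 · 1 · 2
2 · 0 · 1 · 3
2 · 3 · 2 · 3
1 · 0 · 3 · 0
gen 3: 2 · 3 · 0 · 2
1 · 3 · 3 · 3
3 · 3 · 1 · 2
2 · 0 · 1 · 3
2 · 3 · 2 · 3
1 · 0 · 3 · 0
gen 4: 3 · 3 · 0 · 2
1 · 3 · 3 · 3
3 · 3 · 1 · 2
2 · 0 · 1 · 3
2 · 3 · 2 · 3
1 · 0 · 3 · 0
gen 5: 2 · 1 · 2 · 3
0 · 3 · 1 · 0
1 · 1 · 3 · 3
3 · 1 · 1 · 3
2 · 3 · 2 · 3
1 · 0 · 3 · 0

42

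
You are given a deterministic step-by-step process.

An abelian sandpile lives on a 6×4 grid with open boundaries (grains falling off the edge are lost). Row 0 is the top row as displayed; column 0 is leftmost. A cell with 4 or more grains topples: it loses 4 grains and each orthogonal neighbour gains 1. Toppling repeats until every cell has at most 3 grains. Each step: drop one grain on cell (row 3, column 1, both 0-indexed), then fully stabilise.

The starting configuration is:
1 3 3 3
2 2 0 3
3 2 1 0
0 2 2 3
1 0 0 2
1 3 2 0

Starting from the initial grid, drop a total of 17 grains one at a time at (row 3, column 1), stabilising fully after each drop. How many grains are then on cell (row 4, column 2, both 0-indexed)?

step 0: 1 3 3 3
2 2 0 3
3 2 1 0
0 2 2 3
1 0 0 2
1 3 2 0
step 1: 1 3 3 3
2 2 0 3
3 2 1 0
0 3 2 3
1 0 0 2
1 3 2 0
step 2: 1 3 3 3
2 2 0 3
3 3 1 0
1 0 3 3
1 1 0 2
1 3 2 0
step 3: 1 3 3 3
2 2 0 3
3 3 1 0
1 1 3 3
1 1 0 2
1 3 2 0
step 4: 1 3 3 3
2 2 0 3
3 3 1 0
1 2 3 3
1 1 0 2
1 3 2 0
step 5: 1 3 3 3
2 2 0 3
3 3 1 0
1 3 3 3
1 1 0 2
1 3 2 0
step 6: 1 3 3 3
3 3 0 3
0 1 3 1
3 2 1 0
1 2 1 3
1 3 2 0
step 7: 1 3 3 3
3 3 0 3
0 1 3 1
3 3 1 0
1 2 1 3
1 3 2 0
step 8: 1 3 3 3
3 3 0 3
1 2 3 1
0 1 2 0
2 3 1 3
1 3 2 0
step 9: 1 3 3 3
3 3 0 3
1 2 3 1
0 2 2 0
2 3 1 3
1 3 2 0
step 10: 1 3 3 3
3 3 0 3
1 2 3 1
0 3 2 0
2 3 1 3
1 3 2 0
step 11: 1 3 3 3
3 3 0 3
1 3 3 1
1 1 3 0
3 1 2 3
2 0 3 0
step 12: 1 3 3 3
3 3 0 3
1 3 3 1
1 2 3 0
3 1 2 3
2 0 3 0
step 13: 1 3 3 3
3 3 0 3
1 3 3 1
1 3 3 0
3 1 2 3
2 0 3 0
step 14: 3 1 2 1
0 3 0 1
3 2 2 3
2 2 1 1
3 2 3 3
2 0 3 0
step 15: 3 1 2 1
0 3 0 1
3 2 2 3
2 3 1 1
3 2 3 3
2 0 3 0
step 16: 3 1 2 1
0 3 0 1
3 3 2 3
3 0 2 1
3 3 3 3
2 0 3 0
step 17: 3 1 2 1
0 3 0 1
3 3 2 3
3 1 2 1
3 3 3 3
2 0 3 0

3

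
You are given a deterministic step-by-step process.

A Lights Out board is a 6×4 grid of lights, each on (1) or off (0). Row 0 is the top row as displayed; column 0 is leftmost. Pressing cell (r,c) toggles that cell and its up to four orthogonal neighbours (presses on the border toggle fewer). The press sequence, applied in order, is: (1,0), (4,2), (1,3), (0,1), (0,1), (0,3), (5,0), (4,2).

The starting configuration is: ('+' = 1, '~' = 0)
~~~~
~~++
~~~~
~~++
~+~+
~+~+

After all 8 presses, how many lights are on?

k=0  ~~~~
~~++
~~~~
~~++
~+~+
~+~+
k=1  +~~~
++++
+~~~
~~++
~+~+
~+~+
k=2  +~~~
++++
+~~~
~~~+
~~+~
~+++
k=3  +~~+
++~~
+~~+
~~~+
~~+~
~+++
k=4  ~+++
+~~~
+~~+
~~~+
~~+~
~+++
k=5  +~~+
++~~
+~~+
~~~+
~~+~
~+++
k=6  +~+~
++~+
+~~+
~~~+
~~+~
~+++
k=7  +~+~
++~+
+~~+
~~~+
+~+~
+~++
k=8  +~+~
++~+
+~~+
~~++
++~+
+~~+

14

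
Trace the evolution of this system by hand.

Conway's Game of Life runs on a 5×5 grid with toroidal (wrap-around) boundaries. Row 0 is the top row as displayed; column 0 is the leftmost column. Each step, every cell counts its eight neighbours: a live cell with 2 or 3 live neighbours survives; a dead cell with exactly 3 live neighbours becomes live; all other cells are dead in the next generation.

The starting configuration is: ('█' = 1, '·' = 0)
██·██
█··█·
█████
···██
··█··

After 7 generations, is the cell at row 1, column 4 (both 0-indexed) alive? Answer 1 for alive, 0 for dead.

1

[0] ██·██
█··█·
█████
···██
··█··
[1] ██·█·
·····
·█···
·····
·██··
[2] ██···
███··
·····
·██··
███··
[3] ····█
█·█··
█····
█·█··
·····
[4] ·····
██··█
█···█
·█···
·····
[5] █····
·█··█
····█
█····
·····
[6] █····
····█
····█
·····
·····
[7] ·····
█···█
·····
·····
·····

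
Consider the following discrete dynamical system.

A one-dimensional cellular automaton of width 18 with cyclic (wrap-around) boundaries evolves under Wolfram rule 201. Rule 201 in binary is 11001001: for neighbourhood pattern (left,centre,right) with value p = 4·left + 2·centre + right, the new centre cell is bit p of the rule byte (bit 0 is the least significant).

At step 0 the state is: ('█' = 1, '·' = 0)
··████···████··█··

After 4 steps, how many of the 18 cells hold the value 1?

12

step 0: ··████···████··█··
step 1: █·████·█·████····█
step 2: █·████···████·██·█
step 3: █·████·█·████·██·█
step 4: █·████···████·██·█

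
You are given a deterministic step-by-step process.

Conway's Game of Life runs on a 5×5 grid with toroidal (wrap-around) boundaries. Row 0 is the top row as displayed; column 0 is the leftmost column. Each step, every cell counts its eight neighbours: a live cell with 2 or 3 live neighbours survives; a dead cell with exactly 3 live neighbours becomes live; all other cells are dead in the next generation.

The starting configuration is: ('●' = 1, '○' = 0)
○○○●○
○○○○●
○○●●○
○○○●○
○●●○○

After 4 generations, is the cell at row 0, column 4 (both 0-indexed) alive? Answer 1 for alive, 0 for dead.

k=0  ○○○●○
○○○○●
○○●●○
○○○●○
○●●○○
k=1  ○○●●○
○○●○●
○○●●●
○●○●○
○○●●○
k=2  ○●○○●
○●○○●
●●○○●
○●○○○
○●○○●
k=3  ○●●●●
○●●●●
○●●○●
○●●○●
○●●○○
k=4  ○○○○●
○○○○○
○○○○●
○○○○○
○○○○●

1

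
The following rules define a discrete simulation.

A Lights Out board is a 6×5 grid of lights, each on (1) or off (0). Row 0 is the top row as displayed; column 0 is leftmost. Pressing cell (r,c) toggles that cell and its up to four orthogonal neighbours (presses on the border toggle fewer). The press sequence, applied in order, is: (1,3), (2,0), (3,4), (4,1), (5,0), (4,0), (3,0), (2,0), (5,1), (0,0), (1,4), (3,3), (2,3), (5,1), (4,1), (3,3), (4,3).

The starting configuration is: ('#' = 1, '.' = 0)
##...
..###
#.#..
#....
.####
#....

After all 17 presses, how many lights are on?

gen 0: ##...
..###
#.#..
#....
.####
#....
gen 1: ##.#.
.....
#.##.
#....
.####
#....
gen 2: ##.#.
#....
.###.
.....
.####
#....
gen 3: ##.#.
#....
.####
...##
.###.
#....
gen 4: ##.#.
#....
.####
.#.##
#..#.
##...
gen 5: ##.#.
#....
.####
.#.##
...#.
.....
gen 6: ##.#.
#....
.####
##.##
##.#.
#....
gen 7: ##.#.
#....
#####
...##
.#.#.
#....
gen 8: ##.#.
.....
..###
#..##
.#.#.
#....
gen 9: ##.#.
.....
..###
#..##
...#.
.##..
gen 10: ...#.
#....
..###
#..##
...#.
.##..
gen 11: ...##
#..##
..##.
#..##
...#.
.##..
gen 12: ...##
#..##
..#..
#.#..
.....
.##..
gen 13: ...##
#...#
...##
#.##.
.....
.##..
gen 14: ...##
#...#
...##
#.##.
.#...
#....
gen 15: ...##
#...#
...##
####.
#.#..
##...
gen 16: ...##
#...#
....#
##..#
#.##.
##...
gen 17: ...##
#...#
....#
##.##
#...#
##.#.

14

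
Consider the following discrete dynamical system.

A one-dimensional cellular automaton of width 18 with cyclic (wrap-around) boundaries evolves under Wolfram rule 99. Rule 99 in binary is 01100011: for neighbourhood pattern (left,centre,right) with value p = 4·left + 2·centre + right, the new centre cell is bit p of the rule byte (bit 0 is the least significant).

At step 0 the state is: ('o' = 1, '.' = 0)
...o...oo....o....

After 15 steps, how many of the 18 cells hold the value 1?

9

gen 0: ...o...oo....o....
gen 1: ooo..oo.o.ooo..ooo
gen 2: ..o.o.oo.o..o.o...
gen 3: oo.o.o.oo..o.o..oo
gen 4: .oo.o.o.o.o.o..o..
gen 5: o.oo.o.o.o.o..o..o
gen 6: oo.oo.o.o.o..o..o.
gen 7: .oo.oo.o.o..o..o.o
gen 8: o.oo.oo.o..o..o.o.
gen 9: .o.oo.oo..o..o.o.o
gen 10: o.o.oo.o.o..o.o.o.
gen 11: .o.o.oo.o..o.o.o.o
gen 12: o.o.o.oo..o.o.o.o.
gen 13: .o.o.o.o.o.o.o.o.o
gen 14: o.o.o.o.o.o.o.o.o.
gen 15: .o.o.o.o.o.o.o.o.o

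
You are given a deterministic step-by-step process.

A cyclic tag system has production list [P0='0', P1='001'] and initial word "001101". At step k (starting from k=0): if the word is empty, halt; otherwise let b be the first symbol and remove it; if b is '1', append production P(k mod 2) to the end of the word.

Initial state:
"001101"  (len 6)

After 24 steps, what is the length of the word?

0

0) "001101"  (len 6)
1) "01101"  (len 5)
2) "1101"  (len 4)
3) "1010"  (len 4)
4) "010001"  (len 6)
5) "10001"  (len 5)
6) "0001001"  (len 7)
7) "001001"  (len 6)
8) "01001"  (len 5)
9) "1001"  (len 4)
10) "001001"  (len 6)
11) "01001"  (len 5)
12) "1001"  (len 4)
13) "0010"  (len 4)
14) "010"  (len 3)
15) "10"  (len 2)
16) "0001"  (len 4)
17) "001"  (len 3)
18) "01"  (len 2)
19) "1"  (len 1)
20) "001"  (len 3)
21) "01"  (len 2)
22) "1"  (len 1)
23) "0"  (len 1)
24) (halted — word empty)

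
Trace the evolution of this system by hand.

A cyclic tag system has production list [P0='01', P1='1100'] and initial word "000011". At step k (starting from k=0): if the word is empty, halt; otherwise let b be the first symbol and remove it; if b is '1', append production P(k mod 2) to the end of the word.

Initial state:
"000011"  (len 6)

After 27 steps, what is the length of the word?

0) "000011"  (len 6)
1) "00011"  (len 5)
2) "0011"  (len 4)
3) "011"  (len 3)
4) "11"  (len 2)
5) "101"  (len 3)
6) "011100"  (len 6)
7) "11100"  (len 5)
8) "11001100"  (len 8)
9) "100110001"  (len 9)
10) "001100011100"  (len 12)
11) "01100011100"  (len 11)
12) "1100011100"  (len 10)
13) "10001110001"  (len 11)
14) "00011100011100"  (len 14)
15) "0011100011100"  (len 13)
16) "011100011100"  (len 12)
17) "11100011100"  (len 11)
18) "11000111001100"  (len 14)
19) "100011100110001"  (len 15)
20) "000111001100011100"  (len 18)
21) "00111001100011100"  (len 17)
22) "0111001100011100"  (len 16)
23) "111001100011100"  (len 15)
24) "110011000111001100"  (len 18)
25) "1001100011100110001"  (len 19)
26) "0011000111001100011100"  (len 22)
27) "011000111001100011100"  (len 21)

21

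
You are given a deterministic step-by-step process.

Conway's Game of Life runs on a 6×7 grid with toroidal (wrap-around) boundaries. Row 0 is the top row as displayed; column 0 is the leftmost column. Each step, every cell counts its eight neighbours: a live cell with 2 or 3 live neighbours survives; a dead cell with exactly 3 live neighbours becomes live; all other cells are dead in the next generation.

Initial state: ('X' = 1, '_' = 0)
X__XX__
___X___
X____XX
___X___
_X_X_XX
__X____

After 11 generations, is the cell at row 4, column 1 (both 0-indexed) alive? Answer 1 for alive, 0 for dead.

0

0) X__XX__
___X___
X____XX
___X___
_X_X_XX
__X____
1) __XXX__
X__X_X_
____X_X
__X____
___XX__
XXX__XX
2) _______
__X__XX
___XXXX
____XX_
X__XXXX
XX___XX
3) _X_____
___X__X
___X___
X______
_X_X___
_X_____
4) X_X____
__X____
_______
__X____
XXX____
XX_____
5) X_X____
_X_____
_______
__X____
X_X____
______X
6) XX_____
_X_____
_______
_X_____
_X_____
X_____X
7) _X____X
XX_____
_______
_______
_X_____
______X
8) _X____X
XX_____
_______
_______
_______
_______
9) _X_____
XX_____
_______
_______
_______
_______
10) XX_____
XX_____
_______
_______
_______
_______
11) XX_____
XX_____
_______
_______
_______
_______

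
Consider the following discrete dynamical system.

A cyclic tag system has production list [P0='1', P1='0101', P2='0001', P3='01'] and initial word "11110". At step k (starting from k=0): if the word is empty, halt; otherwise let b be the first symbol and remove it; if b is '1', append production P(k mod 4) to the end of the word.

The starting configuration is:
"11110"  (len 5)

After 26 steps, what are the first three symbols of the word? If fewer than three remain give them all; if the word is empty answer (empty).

[0] "11110"  (len 5)
[1] "11101"  (len 5)
[2] "11010101"  (len 8)
[3] "10101010001"  (len 11)
[4] "010101000101"  (len 12)
[5] "10101000101"  (len 11)
[6] "01010001010101"  (len 14)
[7] "1010001010101"  (len 13)
[8] "01000101010101"  (len 14)
[9] "1000101010101"  (len 13)
[10] "0001010101010101"  (len 16)
[11] "001010101010101"  (len 15)
[12] "01010101010101"  (len 14)
[13] "1010101010101"  (len 13)
[14] "0101010101010101"  (len 16)
[15] "101010101010101"  (len 15)
[16] "0101010101010101"  (len 16)
[17] "101010101010101"  (len 15)
[18] "010101010101010101"  (len 18)
[19] "10101010101010101"  (len 17)
[20] "010101010101010101"  (len 18)
[21] "10101010101010101"  (len 17)
[22] "01010101010101010101"  (len 20)
[23] "1010101010101010101"  (len 19)
[24] "01010101010101010101"  (len 20)
[25] "1010101010101010101"  (len 19)
[26] "0101010101010101010101"  (len 22)

010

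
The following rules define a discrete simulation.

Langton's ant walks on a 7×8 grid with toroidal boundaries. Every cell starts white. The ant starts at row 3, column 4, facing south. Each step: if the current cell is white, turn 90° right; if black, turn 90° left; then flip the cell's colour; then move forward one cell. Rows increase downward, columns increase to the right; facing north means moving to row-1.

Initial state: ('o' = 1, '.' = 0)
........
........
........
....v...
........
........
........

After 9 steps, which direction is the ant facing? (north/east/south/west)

0) ........
........
........
....v...
........
........
........
1) ........
........
........
...<o...
........
........
........
2) ........
........
...^....
...oo...
........
........
........
3) ........
........
...o>...
...oo...
........
........
........
4) ........
........
...oo...
...ov...
........
........
........
5) ........
........
...oo...
...o.>..
........
........
........
6) ........
........
...oo...
...o.o..
.....v..
........
........
7) ........
........
...oo...
...o.o..
....<o..
........
........
8) ........
........
...oo...
...o^o..
....oo..
........
........
9) ........
........
...oo...
...oo>..
....oo..
........
........

east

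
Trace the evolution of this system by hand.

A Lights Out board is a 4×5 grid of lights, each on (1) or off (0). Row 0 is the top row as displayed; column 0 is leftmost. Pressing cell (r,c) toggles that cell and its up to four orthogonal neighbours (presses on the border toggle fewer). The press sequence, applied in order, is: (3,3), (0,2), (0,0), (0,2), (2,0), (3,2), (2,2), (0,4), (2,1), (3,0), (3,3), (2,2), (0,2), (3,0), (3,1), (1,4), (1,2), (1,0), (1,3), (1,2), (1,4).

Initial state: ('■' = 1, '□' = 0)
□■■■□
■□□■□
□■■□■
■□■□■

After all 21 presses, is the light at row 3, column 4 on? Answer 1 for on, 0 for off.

1

gen 0: □■■■□
■□□■□
□■■□■
■□■□■
gen 1: □■■■□
■□□■□
□■■■■
■□□■□
gen 2: □□□□□
■□■■□
□■■■■
■□□■□
gen 3: ■■□□□
□□■■□
□■■■■
■□□■□
gen 4: ■□■■□
□□□■□
□■■■■
■□□■□
gen 5: ■□■■□
■□□■□
■□■■■
□□□■□
gen 6: ■□■■□
■□□■□
■□□■■
□■■□□
gen 7: ■□■■□
■□■■□
■■■□■
□■□□□
gen 8: ■□■□■
■□■■■
■■■□■
□■□□□
gen 9: ■□■□■
■■■■■
□□□□■
□□□□□
gen 10: ■□■□■
■■■■■
■□□□■
■■□□□
gen 11: ■□■□■
■■■■■
■□□■■
■■■■■
gen 12: ■□■□■
■■□■■
■■■□■
■■□■■
gen 13: ■■□■■
■■■■■
■■■□■
■■□■■
gen 14: ■■□■■
■■■■■
□■■□■
□□□■■
gen 15: ■■□■■
■■■■■
□□■□■
■■■■■
gen 16: ■■□■□
■■■□□
□□■□□
■■■■■
gen 17: ■■■■□
■□□■□
□□□□□
■■■■■
gen 18: □■■■□
□■□■□
■□□□□
■■■■■
gen 19: □■■□□
□■■□■
■□□■□
■■■■■
gen 20: □■□□□
□□□■■
■□■■□
■■■■■
gen 21: □■□□■
□□□□□
■□■■■
■■■■■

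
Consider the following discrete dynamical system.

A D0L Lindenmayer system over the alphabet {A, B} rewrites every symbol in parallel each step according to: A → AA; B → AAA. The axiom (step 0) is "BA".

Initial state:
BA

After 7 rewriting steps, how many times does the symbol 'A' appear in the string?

0) BA
1) AAAAA
2) AAAAAAAAAA
3) AAAAAAAAAAAAAAAAAAAA
4) AAAAAAAAAAAAAAAAAAAAAAAAAAAAAAAAAAAAAAAA
5) AAAAAAAAAAAAAAAAAAAAAAAAAAAAAAAAAAAAAAAAAAAAAAAAAAAAAAAAAAAAAAAAAAAAAAAAAAAAAAAA
6) AAAAAAAAAAAAAAAAAAAAAAAAAAAAAAAAAAAAAAAAAAAAAAAAAAAAAAAAAA…AAAAAAAAAAAAAAAAAAAAAAAAAAAAAAAAAAAAAAAAAAAAAAAAAAAAAAAAAA  (len 160)
7) AAAAAAAAAAAAAAAAAAAAAAAAAAAAAAAAAAAAAAAAAAAAAAAAAAAAAAAAAA…AAAAAAAAAAAAAAAAAAAAAAAAAAAAAAAAAAAAAAAAAAAAAAAAAAAAAAAAAA  (len 320)

320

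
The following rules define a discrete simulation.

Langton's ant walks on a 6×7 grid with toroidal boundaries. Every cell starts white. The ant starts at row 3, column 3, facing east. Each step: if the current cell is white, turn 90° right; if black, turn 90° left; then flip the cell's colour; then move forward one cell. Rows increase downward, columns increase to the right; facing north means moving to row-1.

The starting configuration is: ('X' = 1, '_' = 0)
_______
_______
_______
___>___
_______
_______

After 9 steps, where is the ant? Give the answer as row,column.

2,3

t=0: _______
_______
_______
___>___
_______
_______
t=1: _______
_______
_______
___X___
___v___
_______
t=2: _______
_______
_______
___X___
__<X___
_______
t=3: _______
_______
_______
__^X___
__XX___
_______
t=4: _______
_______
_______
__X>___
__XX___
_______
t=5: _______
_______
___^___
__X____
__XX___
_______
t=6: _______
_______
___X>__
__X____
__XX___
_______
t=7: _______
_______
___XX__
__X_v__
__XX___
_______
t=8: _______
_______
___XX__
__X<X__
__XX___
_______
t=9: _______
_______
___^X__
__XXX__
__XX___
_______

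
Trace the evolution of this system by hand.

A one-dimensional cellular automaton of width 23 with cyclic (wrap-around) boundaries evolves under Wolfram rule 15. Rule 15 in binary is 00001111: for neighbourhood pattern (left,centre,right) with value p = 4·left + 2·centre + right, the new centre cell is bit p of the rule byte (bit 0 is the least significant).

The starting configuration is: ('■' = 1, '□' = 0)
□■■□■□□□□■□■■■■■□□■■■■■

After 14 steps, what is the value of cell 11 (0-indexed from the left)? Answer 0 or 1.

k=0  □■■□■□□□□■□■■■■■□□■■■■■
k=1  □■□□■□■■■■□■□□□□□■■□□□□
k=2  ■■□■■□■□□□□■□■■■■■□□■■■
k=3  □□□■□□■□■■■■□■□□□□□■■□□
k=4  ■■■■□■■□■□□□□■□■■■■■□□■
k=5  □□□□□■□□■□■■■■□■□□□□□■■
k=6  □■■■■■□■■□■□□□□■□■■■■■□
k=7  ■■□□□□□■□□■□■■■■□■□□□□□
k=8  ■□□■■■■■□■■□■□□□□■□■■■■
k=9  □□■■□□□□□■□□■□■■■■□■□□□
k=10  ■■■□□■■■■■□■■□■□□□□■□■■
k=11  □□□□■■□□□□□■□□■□■■■■□■□
k=12  ■■■■■□□■■■■■□■■□■□□□□■□
k=13  ■□□□□□■■□□□□□■□□■□■■■■□
k=14  ■□■■■■■□□■■■■■□■■□■□□□□

1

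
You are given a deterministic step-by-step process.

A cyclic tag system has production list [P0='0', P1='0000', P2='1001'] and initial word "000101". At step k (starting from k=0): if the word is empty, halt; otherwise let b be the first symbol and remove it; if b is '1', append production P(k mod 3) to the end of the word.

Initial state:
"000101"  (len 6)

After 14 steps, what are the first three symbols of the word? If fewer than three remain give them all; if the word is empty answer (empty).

[0] "000101"  (len 6)
[1] "00101"  (len 5)
[2] "0101"  (len 4)
[3] "101"  (len 3)
[4] "010"  (len 3)
[5] "10"  (len 2)
[6] "01001"  (len 5)
[7] "1001"  (len 4)
[8] "0010000"  (len 7)
[9] "010000"  (len 6)
[10] "10000"  (len 5)
[11] "00000000"  (len 8)
[12] "0000000"  (len 7)
[13] "000000"  (len 6)
[14] "00000"  (len 5)

000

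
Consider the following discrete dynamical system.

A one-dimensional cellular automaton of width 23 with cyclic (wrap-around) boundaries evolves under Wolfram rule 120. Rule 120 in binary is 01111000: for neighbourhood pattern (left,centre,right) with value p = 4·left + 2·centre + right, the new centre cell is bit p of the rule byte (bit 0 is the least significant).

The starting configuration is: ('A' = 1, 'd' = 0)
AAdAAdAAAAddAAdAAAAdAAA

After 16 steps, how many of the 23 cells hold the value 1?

0) AAdAAdAAAAddAAdAAAAdAAA
1) dAAAAAAddAAdAAAAddAAAdd
2) dAddddAAdAAAAddAAdAdAAd
3) ddAdddAAAAddAAdAAAdAAAA
4) AddAddAddAAdAAAAdAAAddA
5) AAddAddAdAAAAddAAAdAAdA
6) dAAddAddAAddAAdAdAAAAAA
7) AAAAddAdAAAdAAAdAAddddA
8) dddAAddAAdAAAdAAAAAdddA
9) AddAAAdAAAAdAAAdddAAddd
10) dAdAdAAAddAAAdAAddAAAdd
11) ddAdAAdAAdAdAAAAAdAdAAd
12) dddAAAAAAAdAAdddAAdAAAA
13) AddAdddddAAAAAddAAAAddA
14) AAddAddddAdddAAdAddAAdA
15) dAAddAddddAddAAAdAdAAAA
16) AAAAddAddddAdAdAAdAAddA

12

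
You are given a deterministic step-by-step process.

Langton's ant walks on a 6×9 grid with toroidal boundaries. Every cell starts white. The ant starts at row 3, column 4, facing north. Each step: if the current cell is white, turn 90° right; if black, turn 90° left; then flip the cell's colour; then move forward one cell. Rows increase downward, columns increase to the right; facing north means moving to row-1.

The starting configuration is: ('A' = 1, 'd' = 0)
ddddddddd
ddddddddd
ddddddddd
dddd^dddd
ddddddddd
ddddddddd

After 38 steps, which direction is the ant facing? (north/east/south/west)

k=0  ddddddddd
ddddddddd
ddddddddd
dddd^dddd
ddddddddd
ddddddddd
k=1  ddddddddd
ddddddddd
ddddddddd
ddddA>ddd
ddddddddd
ddddddddd
k=2  ddddddddd
ddddddddd
ddddddddd
ddddAAddd
dddddvddd
ddddddddd
k=3  ddddddddd
ddddddddd
ddddddddd
ddddAAddd
dddd<Addd
ddddddddd
k=4  ddddddddd
ddddddddd
ddddddddd
dddd^Addd
ddddAAddd
ddddddddd
k=5  ddddddddd
ddddddddd
ddddddddd
ddd<dAddd
ddddAAddd
ddddddddd
k=6  ddddddddd
ddddddddd
ddd^ddddd
dddAdAddd
ddddAAddd
ddddddddd
k=7  ddddddddd
ddddddddd
dddA>dddd
dddAdAddd
ddddAAddd
ddddddddd
k=8  ddddddddd
ddddddddd
dddAAdddd
dddAvAddd
ddddAAddd
ddddddddd
k=9  ddddddddd
ddddddddd
dddAAdddd
ddd<AAddd
ddddAAddd
ddddddddd
k=10  ddddddddd
ddddddddd
dddAAdddd
ddddAAddd
dddvAAddd
ddddddddd
k=11  ddddddddd
ddddddddd
dddAAdddd
ddddAAddd
dd<AAAddd
ddddddddd
k=12  ddddddddd
ddddddddd
dddAAdddd
dd^dAAddd
ddAAAAddd
ddddddddd
k=13  ddddddddd
ddddddddd
dddAAdddd
ddA>AAddd
ddAAAAddd
ddddddddd
k=14  ddddddddd
ddddddddd
dddAAdddd
ddAAAAddd
ddAvAAddd
ddddddddd
k=15  ddddddddd
ddddddddd
dddAAdddd
ddAAAAddd
ddAd>Addd
ddddddddd
k=16  ddddddddd
ddddddddd
dddAAdddd
ddAA^Addd
ddAddAddd
ddddddddd
k=17  ddddddddd
ddddddddd
dddAAdddd
ddA<dAddd
ddAddAddd
ddddddddd
k=18  ddddddddd
ddddddddd
dddAAdddd
ddAddAddd
ddAvdAddd
ddddddddd
k=19  ddddddddd
ddddddddd
dddAAdddd
ddAddAddd
dd<AdAddd
ddddddddd
k=20  ddddddddd
ddddddddd
dddAAdddd
ddAddAddd
dddAdAddd
ddvdddddd
k=21  ddddddddd
ddddddddd
dddAAdddd
ddAddAddd
dddAdAddd
d<Adddddd
k=22  ddddddddd
ddddddddd
dddAAdddd
ddAddAddd
d^dAdAddd
dAAdddddd
k=23  ddddddddd
ddddddddd
dddAAdddd
ddAddAddd
dA>AdAddd
dAAdddddd
k=24  ddddddddd
ddddddddd
dddAAdddd
ddAddAddd
dAAAdAddd
dAvdddddd
k=25  ddddddddd
ddddddddd
dddAAdddd
ddAddAddd
dAAAdAddd
dAd>ddddd
k=26  dddvddddd
ddddddddd
dddAAdddd
ddAddAddd
dAAAdAddd
dAdAddddd
k=27  dd<Addddd
ddddddddd
dddAAdddd
ddAddAddd
dAAAdAddd
dAdAddddd
k=28  ddAAddddd
ddddddddd
dddAAdddd
ddAddAddd
dAAAdAddd
dA^Addddd
k=29  ddAAddddd
ddddddddd
dddAAdddd
ddAddAddd
dAAAdAddd
dAA>ddddd
k=30  ddAAddddd
ddddddddd
dddAAdddd
ddAddAddd
dAA^dAddd
dAAdddddd
k=31  ddAAddddd
ddddddddd
dddAAdddd
ddAddAddd
dA<ddAddd
dAAdddddd
k=32  ddAAddddd
ddddddddd
dddAAdddd
ddAddAddd
dAdddAddd
dAvdddddd
k=33  ddAAddddd
ddddddddd
dddAAdddd
ddAddAddd
dAdddAddd
dAd>ddddd
k=34  ddAvddddd
ddddddddd
dddAAdddd
ddAddAddd
dAdddAddd
dAdAddddd
k=35  ddAd>dddd
ddddddddd
dddAAdddd
ddAddAddd
dAdddAddd
dAdAddddd
k=36  ddAdAdddd
ddddvdddd
dddAAdddd
ddAddAddd
dAdddAddd
dAdAddddd
k=37  ddAdAdddd
ddd<Adddd
dddAAdddd
ddAddAddd
dAdddAddd
dAdAddddd
k=38  ddA^Adddd
dddAAdddd
dddAAdddd
ddAddAddd
dAdddAddd
dAdAddddd

north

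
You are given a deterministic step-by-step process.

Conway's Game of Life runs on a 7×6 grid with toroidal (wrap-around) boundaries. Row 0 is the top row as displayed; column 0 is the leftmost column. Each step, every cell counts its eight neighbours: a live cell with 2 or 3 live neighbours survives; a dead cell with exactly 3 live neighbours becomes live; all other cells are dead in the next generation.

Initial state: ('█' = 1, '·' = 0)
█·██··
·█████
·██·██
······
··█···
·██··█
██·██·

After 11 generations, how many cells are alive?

[0] █·██··
·█████
·██·██
······
··█···
·██··█
██·██·
[1] ······
······
·█···█
·███··
·██···
····██
····█·
[2] ······
······
██····
···█··
██··█·
···███
····██
[3] ······
······
······
··█··█
█·█···
···█··
···█·█
[4] ······
······
······
·█····
·███··
··███·
····█·
[5] ······
······
······
·█····
·█··█·
·█··█·
····█·
[6] ······
······
······
······
███···
···███
······
[7] ······
······
······
·█····
██████
██████
····█·
[8] ······
······
······
·█·███
······
······
███·█·
[9] ·█····
······
····█·
····█·
····█·
·█····
·█····
[10] ······
······
······
···███
······
······
███···
[11] ·█····
······
····█·
····█·
····█·
·█····
·█····

6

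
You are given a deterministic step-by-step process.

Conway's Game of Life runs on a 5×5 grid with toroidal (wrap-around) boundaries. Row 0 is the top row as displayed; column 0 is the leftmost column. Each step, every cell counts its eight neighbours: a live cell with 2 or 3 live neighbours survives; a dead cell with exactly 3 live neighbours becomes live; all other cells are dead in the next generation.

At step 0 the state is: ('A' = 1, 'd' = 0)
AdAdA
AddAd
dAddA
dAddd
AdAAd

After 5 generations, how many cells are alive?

8

t=0: AdAdA
AddAd
dAddA
dAddd
AdAAd
t=1: AdAdd
ddAAd
dAAdA
dAdAA
AdAAd
t=2: ddddd
AdddA
dAddA
ddddd
Adddd
t=3: AdddA
AdddA
ddddA
Adddd
ddddd
t=4: AdddA
dddAd
ddddA
ddddd
AdddA
t=5: AddAd
AddAd
ddddd
AdddA
AdddA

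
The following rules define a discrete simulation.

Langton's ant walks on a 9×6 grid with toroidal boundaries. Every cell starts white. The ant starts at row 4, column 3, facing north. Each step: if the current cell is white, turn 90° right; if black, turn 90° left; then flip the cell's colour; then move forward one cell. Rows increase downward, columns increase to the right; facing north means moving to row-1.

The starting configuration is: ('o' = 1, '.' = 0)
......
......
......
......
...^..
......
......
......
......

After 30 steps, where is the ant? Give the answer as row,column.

5,2

step 0: ......
......
......
......
...^..
......
......
......
......
step 1: ......
......
......
......
...o>.
......
......
......
......
step 2: ......
......
......
......
...oo.
....v.
......
......
......
step 3: ......
......
......
......
...oo.
...<o.
......
......
......
step 4: ......
......
......
......
...^o.
...oo.
......
......
......
step 5: ......
......
......
......
..<.o.
...oo.
......
......
......
step 6: ......
......
......
..^...
..o.o.
...oo.
......
......
......
step 7: ......
......
......
..o>..
..o.o.
...oo.
......
......
......
step 8: ......
......
......
..oo..
..ovo.
...oo.
......
......
......
step 9: ......
......
......
..oo..
..<oo.
...oo.
......
......
......
step 10: ......
......
......
..oo..
...oo.
..voo.
......
......
......
step 11: ......
......
......
..oo..
...oo.
.<ooo.
......
......
......
step 12: ......
......
......
..oo..
.^.oo.
.oooo.
......
......
......
step 13: ......
......
......
..oo..
.o>oo.
.oooo.
......
......
......
step 14: ......
......
......
..oo..
.oooo.
.ovoo.
......
......
......
step 15: ......
......
......
..oo..
.oooo.
.o.>o.
......
......
......
step 16: ......
......
......
..oo..
.oo^o.
.o..o.
......
......
......
step 17: ......
......
......
..oo..
.o<.o.
.o..o.
......
......
......
step 18: ......
......
......
..oo..
.o..o.
.ov.o.
......
......
......
step 19: ......
......
......
..oo..
.o..o.
.<o.o.
......
......
......
step 20: ......
......
......
..oo..
.o..o.
..o.o.
.v....
......
......
step 21: ......
......
......
..oo..
.o..o.
..o.o.
<o....
......
......
step 22: ......
......
......
..oo..
.o..o.
^.o.o.
oo....
......
......
step 23: ......
......
......
..oo..
.o..o.
o>o.o.
oo....
......
......
step 24: ......
......
......
..oo..
.o..o.
ooo.o.
ov....
......
......
step 25: ......
......
......
..oo..
.o..o.
ooo.o.
o.>...
......
......
step 26: ......
......
......
..oo..
.o..o.
ooo.o.
o.o...
..v...
......
step 27: ......
......
......
..oo..
.o..o.
ooo.o.
o.o...
.<o...
......
step 28: ......
......
......
..oo..
.o..o.
ooo.o.
o^o...
.oo...
......
step 29: ......
......
......
..oo..
.o..o.
ooo.o.
oo>...
.oo...
......
step 30: ......
......
......
..oo..
.o..o.
oo^.o.
oo....
.oo...
......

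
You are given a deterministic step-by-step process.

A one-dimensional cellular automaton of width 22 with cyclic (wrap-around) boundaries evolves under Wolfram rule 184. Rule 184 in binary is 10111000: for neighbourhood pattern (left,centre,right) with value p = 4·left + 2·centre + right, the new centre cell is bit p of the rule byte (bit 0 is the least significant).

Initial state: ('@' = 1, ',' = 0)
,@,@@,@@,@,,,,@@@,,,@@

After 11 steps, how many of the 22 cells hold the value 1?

11

[0] ,@,@@,@@,@,,,,@@@,,,@@
[1] @,@@,@@,@,@,,,@@,@,,@,
[2] ,@@,@@,@,@,@,,@,@,@,,@
[3] @@,@@,@,@,@,@,,@,@,@,,
[4] @,@@,@,@,@,@,@,,@,@,@,
[5] ,@@,@,@,@,@,@,@,,@,@,@
[6] @@,@,@,@,@,@,@,@,,@,@,
[7] @,@,@,@,@,@,@,@,@,,@,@
[8] ,@,@,@,@,@,@,@,@,@,,@@
[9] @,@,@,@,@,@,@,@,@,@,@,
[10] ,@,@,@,@,@,@,@,@,@,@,@
[11] @,@,@,@,@,@,@,@,@,@,@,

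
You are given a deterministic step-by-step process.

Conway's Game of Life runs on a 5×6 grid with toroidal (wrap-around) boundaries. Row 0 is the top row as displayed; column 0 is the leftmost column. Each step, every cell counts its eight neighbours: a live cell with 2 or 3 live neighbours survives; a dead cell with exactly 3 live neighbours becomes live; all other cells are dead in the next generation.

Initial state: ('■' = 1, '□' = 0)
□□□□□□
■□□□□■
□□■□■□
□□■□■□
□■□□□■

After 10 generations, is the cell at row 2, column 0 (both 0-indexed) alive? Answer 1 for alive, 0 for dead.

gen 0: □□□□□□
■□□□□■
□□■□■□
□□■□■□
□■□□□■
gen 1: □□□□□■
□□□□□■
□■□□■□
□■■□■■
□□□□□□
gen 2: □□□□□□
■□□□■■
□■■■■□
■■■■■■
■□□□■■
gen 3: □□□□□□
■■■□■■
□□□□□□
□□□□□□
□□■□□□
gen 4: ■□■■□■
■■□□□■
■■□□□■
□□□□□□
□□□□□□
gen 5: □□■□■■
□□□□□□
□■□□□■
■□□□□□
□□□□□□
gen 6: □□□□□□
■□□□■■
■□□□□□
■□□□□□
□□□□□■
gen 7: ■□□□■□
■□□□□■
■■□□□□
■□□□□■
□□□□□□
gen 8: ■□□□□□
□□□□□□
□■□□□□
■■□□□■
■□□□□□
gen 9: □□□□□□
□□□□□□
□■□□□□
□■□□□■
□□□□□□
gen 10: □□□□□□
□□□□□□
■□□□□□
■□□□□□
□□□□□□

1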